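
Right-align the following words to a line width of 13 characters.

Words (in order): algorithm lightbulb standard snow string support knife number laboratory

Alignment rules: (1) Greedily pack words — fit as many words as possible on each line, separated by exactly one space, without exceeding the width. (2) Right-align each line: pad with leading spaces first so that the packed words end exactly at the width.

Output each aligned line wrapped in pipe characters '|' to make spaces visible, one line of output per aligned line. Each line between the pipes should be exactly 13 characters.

Answer: |    algorithm|
|    lightbulb|
|standard snow|
|       string|
|support knife|
|       number|
|   laboratory|

Derivation:
Line 1: ['algorithm'] (min_width=9, slack=4)
Line 2: ['lightbulb'] (min_width=9, slack=4)
Line 3: ['standard', 'snow'] (min_width=13, slack=0)
Line 4: ['string'] (min_width=6, slack=7)
Line 5: ['support', 'knife'] (min_width=13, slack=0)
Line 6: ['number'] (min_width=6, slack=7)
Line 7: ['laboratory'] (min_width=10, slack=3)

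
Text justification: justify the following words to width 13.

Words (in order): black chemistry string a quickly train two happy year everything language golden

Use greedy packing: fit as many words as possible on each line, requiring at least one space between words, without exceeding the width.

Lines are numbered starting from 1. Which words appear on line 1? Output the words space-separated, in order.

Line 1: ['black'] (min_width=5, slack=8)
Line 2: ['chemistry'] (min_width=9, slack=4)
Line 3: ['string', 'a'] (min_width=8, slack=5)
Line 4: ['quickly', 'train'] (min_width=13, slack=0)
Line 5: ['two', 'happy'] (min_width=9, slack=4)
Line 6: ['year'] (min_width=4, slack=9)
Line 7: ['everything'] (min_width=10, slack=3)
Line 8: ['language'] (min_width=8, slack=5)
Line 9: ['golden'] (min_width=6, slack=7)

Answer: black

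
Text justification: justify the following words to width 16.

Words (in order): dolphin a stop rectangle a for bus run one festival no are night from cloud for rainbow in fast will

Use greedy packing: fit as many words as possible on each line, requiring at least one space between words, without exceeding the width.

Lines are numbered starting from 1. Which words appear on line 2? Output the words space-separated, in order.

Answer: rectangle a for

Derivation:
Line 1: ['dolphin', 'a', 'stop'] (min_width=14, slack=2)
Line 2: ['rectangle', 'a', 'for'] (min_width=15, slack=1)
Line 3: ['bus', 'run', 'one'] (min_width=11, slack=5)
Line 4: ['festival', 'no', 'are'] (min_width=15, slack=1)
Line 5: ['night', 'from', 'cloud'] (min_width=16, slack=0)
Line 6: ['for', 'rainbow', 'in'] (min_width=14, slack=2)
Line 7: ['fast', 'will'] (min_width=9, slack=7)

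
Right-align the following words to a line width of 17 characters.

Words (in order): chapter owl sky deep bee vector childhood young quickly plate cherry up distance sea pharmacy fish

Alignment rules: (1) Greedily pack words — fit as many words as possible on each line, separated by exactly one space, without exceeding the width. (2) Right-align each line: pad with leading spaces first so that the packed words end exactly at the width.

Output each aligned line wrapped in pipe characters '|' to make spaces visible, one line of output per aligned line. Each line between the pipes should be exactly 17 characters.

Answer: |  chapter owl sky|
|  deep bee vector|
|  childhood young|
|    quickly plate|
|        cherry up|
|     distance sea|
|    pharmacy fish|

Derivation:
Line 1: ['chapter', 'owl', 'sky'] (min_width=15, slack=2)
Line 2: ['deep', 'bee', 'vector'] (min_width=15, slack=2)
Line 3: ['childhood', 'young'] (min_width=15, slack=2)
Line 4: ['quickly', 'plate'] (min_width=13, slack=4)
Line 5: ['cherry', 'up'] (min_width=9, slack=8)
Line 6: ['distance', 'sea'] (min_width=12, slack=5)
Line 7: ['pharmacy', 'fish'] (min_width=13, slack=4)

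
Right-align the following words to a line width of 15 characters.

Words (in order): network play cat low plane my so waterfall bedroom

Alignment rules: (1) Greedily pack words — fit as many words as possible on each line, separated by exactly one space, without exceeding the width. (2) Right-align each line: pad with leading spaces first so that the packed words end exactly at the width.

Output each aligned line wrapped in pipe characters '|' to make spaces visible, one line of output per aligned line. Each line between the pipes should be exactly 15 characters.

Line 1: ['network', 'play'] (min_width=12, slack=3)
Line 2: ['cat', 'low', 'plane'] (min_width=13, slack=2)
Line 3: ['my', 'so', 'waterfall'] (min_width=15, slack=0)
Line 4: ['bedroom'] (min_width=7, slack=8)

Answer: |   network play|
|  cat low plane|
|my so waterfall|
|        bedroom|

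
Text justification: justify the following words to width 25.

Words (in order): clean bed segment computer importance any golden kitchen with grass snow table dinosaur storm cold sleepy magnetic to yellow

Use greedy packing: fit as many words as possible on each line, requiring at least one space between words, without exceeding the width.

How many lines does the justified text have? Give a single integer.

Line 1: ['clean', 'bed', 'segment'] (min_width=17, slack=8)
Line 2: ['computer', 'importance', 'any'] (min_width=23, slack=2)
Line 3: ['golden', 'kitchen', 'with', 'grass'] (min_width=25, slack=0)
Line 4: ['snow', 'table', 'dinosaur', 'storm'] (min_width=25, slack=0)
Line 5: ['cold', 'sleepy', 'magnetic', 'to'] (min_width=23, slack=2)
Line 6: ['yellow'] (min_width=6, slack=19)
Total lines: 6

Answer: 6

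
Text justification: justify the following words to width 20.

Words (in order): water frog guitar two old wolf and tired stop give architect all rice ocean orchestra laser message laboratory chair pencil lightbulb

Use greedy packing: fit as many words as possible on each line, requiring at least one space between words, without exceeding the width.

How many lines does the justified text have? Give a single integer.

Answer: 8

Derivation:
Line 1: ['water', 'frog', 'guitar'] (min_width=17, slack=3)
Line 2: ['two', 'old', 'wolf', 'and'] (min_width=16, slack=4)
Line 3: ['tired', 'stop', 'give'] (min_width=15, slack=5)
Line 4: ['architect', 'all', 'rice'] (min_width=18, slack=2)
Line 5: ['ocean', 'orchestra'] (min_width=15, slack=5)
Line 6: ['laser', 'message'] (min_width=13, slack=7)
Line 7: ['laboratory', 'chair'] (min_width=16, slack=4)
Line 8: ['pencil', 'lightbulb'] (min_width=16, slack=4)
Total lines: 8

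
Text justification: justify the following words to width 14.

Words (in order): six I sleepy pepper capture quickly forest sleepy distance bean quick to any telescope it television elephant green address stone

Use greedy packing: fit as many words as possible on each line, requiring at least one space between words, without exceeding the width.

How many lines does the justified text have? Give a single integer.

Answer: 10

Derivation:
Line 1: ['six', 'I', 'sleepy'] (min_width=12, slack=2)
Line 2: ['pepper', 'capture'] (min_width=14, slack=0)
Line 3: ['quickly', 'forest'] (min_width=14, slack=0)
Line 4: ['sleepy'] (min_width=6, slack=8)
Line 5: ['distance', 'bean'] (min_width=13, slack=1)
Line 6: ['quick', 'to', 'any'] (min_width=12, slack=2)
Line 7: ['telescope', 'it'] (min_width=12, slack=2)
Line 8: ['television'] (min_width=10, slack=4)
Line 9: ['elephant', 'green'] (min_width=14, slack=0)
Line 10: ['address', 'stone'] (min_width=13, slack=1)
Total lines: 10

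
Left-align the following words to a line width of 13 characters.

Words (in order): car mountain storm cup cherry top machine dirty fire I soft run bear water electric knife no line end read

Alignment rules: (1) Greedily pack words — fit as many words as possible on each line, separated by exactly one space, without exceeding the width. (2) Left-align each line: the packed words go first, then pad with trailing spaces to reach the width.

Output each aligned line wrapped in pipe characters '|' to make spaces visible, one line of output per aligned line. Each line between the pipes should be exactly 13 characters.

Line 1: ['car', 'mountain'] (min_width=12, slack=1)
Line 2: ['storm', 'cup'] (min_width=9, slack=4)
Line 3: ['cherry', 'top'] (min_width=10, slack=3)
Line 4: ['machine', 'dirty'] (min_width=13, slack=0)
Line 5: ['fire', 'I', 'soft'] (min_width=11, slack=2)
Line 6: ['run', 'bear'] (min_width=8, slack=5)
Line 7: ['water'] (min_width=5, slack=8)
Line 8: ['electric'] (min_width=8, slack=5)
Line 9: ['knife', 'no', 'line'] (min_width=13, slack=0)
Line 10: ['end', 'read'] (min_width=8, slack=5)

Answer: |car mountain |
|storm cup    |
|cherry top   |
|machine dirty|
|fire I soft  |
|run bear     |
|water        |
|electric     |
|knife no line|
|end read     |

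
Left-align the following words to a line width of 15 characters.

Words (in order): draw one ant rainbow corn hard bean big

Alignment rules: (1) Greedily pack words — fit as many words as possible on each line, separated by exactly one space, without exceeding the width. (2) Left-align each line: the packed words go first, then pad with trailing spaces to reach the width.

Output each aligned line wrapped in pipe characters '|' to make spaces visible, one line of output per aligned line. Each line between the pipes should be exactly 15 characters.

Line 1: ['draw', 'one', 'ant'] (min_width=12, slack=3)
Line 2: ['rainbow', 'corn'] (min_width=12, slack=3)
Line 3: ['hard', 'bean', 'big'] (min_width=13, slack=2)

Answer: |draw one ant   |
|rainbow corn   |
|hard bean big  |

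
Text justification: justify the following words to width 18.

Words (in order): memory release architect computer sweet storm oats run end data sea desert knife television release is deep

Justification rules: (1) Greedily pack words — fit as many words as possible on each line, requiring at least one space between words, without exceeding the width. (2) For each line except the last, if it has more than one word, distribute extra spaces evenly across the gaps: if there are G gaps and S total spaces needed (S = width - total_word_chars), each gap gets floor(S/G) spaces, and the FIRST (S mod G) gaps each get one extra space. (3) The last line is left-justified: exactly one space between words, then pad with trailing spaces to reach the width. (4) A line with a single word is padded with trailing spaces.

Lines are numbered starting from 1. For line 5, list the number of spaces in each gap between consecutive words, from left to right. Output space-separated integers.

Line 1: ['memory', 'release'] (min_width=14, slack=4)
Line 2: ['architect', 'computer'] (min_width=18, slack=0)
Line 3: ['sweet', 'storm', 'oats'] (min_width=16, slack=2)
Line 4: ['run', 'end', 'data', 'sea'] (min_width=16, slack=2)
Line 5: ['desert', 'knife'] (min_width=12, slack=6)
Line 6: ['television', 'release'] (min_width=18, slack=0)
Line 7: ['is', 'deep'] (min_width=7, slack=11)

Answer: 7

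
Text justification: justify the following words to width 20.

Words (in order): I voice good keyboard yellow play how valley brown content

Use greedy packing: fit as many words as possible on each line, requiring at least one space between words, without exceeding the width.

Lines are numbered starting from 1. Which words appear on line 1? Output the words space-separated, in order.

Line 1: ['I', 'voice', 'good'] (min_width=12, slack=8)
Line 2: ['keyboard', 'yellow', 'play'] (min_width=20, slack=0)
Line 3: ['how', 'valley', 'brown'] (min_width=16, slack=4)
Line 4: ['content'] (min_width=7, slack=13)

Answer: I voice good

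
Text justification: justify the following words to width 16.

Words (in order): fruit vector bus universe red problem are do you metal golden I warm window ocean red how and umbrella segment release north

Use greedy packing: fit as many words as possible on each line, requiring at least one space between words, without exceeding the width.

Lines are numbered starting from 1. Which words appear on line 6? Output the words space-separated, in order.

Line 1: ['fruit', 'vector', 'bus'] (min_width=16, slack=0)
Line 2: ['universe', 'red'] (min_width=12, slack=4)
Line 3: ['problem', 'are', 'do'] (min_width=14, slack=2)
Line 4: ['you', 'metal', 'golden'] (min_width=16, slack=0)
Line 5: ['I', 'warm', 'window'] (min_width=13, slack=3)
Line 6: ['ocean', 'red', 'how'] (min_width=13, slack=3)
Line 7: ['and', 'umbrella'] (min_width=12, slack=4)
Line 8: ['segment', 'release'] (min_width=15, slack=1)
Line 9: ['north'] (min_width=5, slack=11)

Answer: ocean red how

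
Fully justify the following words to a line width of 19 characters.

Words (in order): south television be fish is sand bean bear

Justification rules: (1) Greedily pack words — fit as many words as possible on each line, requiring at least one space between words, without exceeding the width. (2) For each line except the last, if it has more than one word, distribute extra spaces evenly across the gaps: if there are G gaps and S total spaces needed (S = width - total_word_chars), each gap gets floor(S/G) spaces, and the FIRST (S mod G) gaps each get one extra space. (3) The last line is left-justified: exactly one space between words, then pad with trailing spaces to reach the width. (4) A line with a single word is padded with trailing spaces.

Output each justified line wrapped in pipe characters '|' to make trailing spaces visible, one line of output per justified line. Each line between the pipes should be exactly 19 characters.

Line 1: ['south', 'television', 'be'] (min_width=19, slack=0)
Line 2: ['fish', 'is', 'sand', 'bean'] (min_width=17, slack=2)
Line 3: ['bear'] (min_width=4, slack=15)

Answer: |south television be|
|fish  is  sand bean|
|bear               |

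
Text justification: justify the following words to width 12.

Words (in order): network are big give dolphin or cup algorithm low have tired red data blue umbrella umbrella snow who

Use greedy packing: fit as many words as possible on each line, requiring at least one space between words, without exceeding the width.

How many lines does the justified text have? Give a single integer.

Answer: 11

Derivation:
Line 1: ['network', 'are'] (min_width=11, slack=1)
Line 2: ['big', 'give'] (min_width=8, slack=4)
Line 3: ['dolphin', 'or'] (min_width=10, slack=2)
Line 4: ['cup'] (min_width=3, slack=9)
Line 5: ['algorithm'] (min_width=9, slack=3)
Line 6: ['low', 'have'] (min_width=8, slack=4)
Line 7: ['tired', 'red'] (min_width=9, slack=3)
Line 8: ['data', 'blue'] (min_width=9, slack=3)
Line 9: ['umbrella'] (min_width=8, slack=4)
Line 10: ['umbrella'] (min_width=8, slack=4)
Line 11: ['snow', 'who'] (min_width=8, slack=4)
Total lines: 11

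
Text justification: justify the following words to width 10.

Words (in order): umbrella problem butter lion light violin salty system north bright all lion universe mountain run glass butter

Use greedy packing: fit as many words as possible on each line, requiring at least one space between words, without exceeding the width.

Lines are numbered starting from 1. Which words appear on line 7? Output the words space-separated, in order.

Line 1: ['umbrella'] (min_width=8, slack=2)
Line 2: ['problem'] (min_width=7, slack=3)
Line 3: ['butter'] (min_width=6, slack=4)
Line 4: ['lion', 'light'] (min_width=10, slack=0)
Line 5: ['violin'] (min_width=6, slack=4)
Line 6: ['salty'] (min_width=5, slack=5)
Line 7: ['system'] (min_width=6, slack=4)
Line 8: ['north'] (min_width=5, slack=5)
Line 9: ['bright', 'all'] (min_width=10, slack=0)
Line 10: ['lion'] (min_width=4, slack=6)
Line 11: ['universe'] (min_width=8, slack=2)
Line 12: ['mountain'] (min_width=8, slack=2)
Line 13: ['run', 'glass'] (min_width=9, slack=1)
Line 14: ['butter'] (min_width=6, slack=4)

Answer: system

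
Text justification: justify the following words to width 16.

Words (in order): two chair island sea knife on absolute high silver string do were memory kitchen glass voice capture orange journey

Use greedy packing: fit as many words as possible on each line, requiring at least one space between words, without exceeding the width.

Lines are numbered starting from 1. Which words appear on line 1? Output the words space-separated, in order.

Answer: two chair island

Derivation:
Line 1: ['two', 'chair', 'island'] (min_width=16, slack=0)
Line 2: ['sea', 'knife', 'on'] (min_width=12, slack=4)
Line 3: ['absolute', 'high'] (min_width=13, slack=3)
Line 4: ['silver', 'string', 'do'] (min_width=16, slack=0)
Line 5: ['were', 'memory'] (min_width=11, slack=5)
Line 6: ['kitchen', 'glass'] (min_width=13, slack=3)
Line 7: ['voice', 'capture'] (min_width=13, slack=3)
Line 8: ['orange', 'journey'] (min_width=14, slack=2)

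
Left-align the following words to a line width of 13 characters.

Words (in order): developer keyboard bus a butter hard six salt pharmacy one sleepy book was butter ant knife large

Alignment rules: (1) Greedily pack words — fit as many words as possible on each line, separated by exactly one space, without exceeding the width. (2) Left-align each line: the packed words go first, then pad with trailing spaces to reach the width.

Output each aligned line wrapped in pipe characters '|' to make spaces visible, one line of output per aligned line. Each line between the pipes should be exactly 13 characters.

Line 1: ['developer'] (min_width=9, slack=4)
Line 2: ['keyboard', 'bus'] (min_width=12, slack=1)
Line 3: ['a', 'butter', 'hard'] (min_width=13, slack=0)
Line 4: ['six', 'salt'] (min_width=8, slack=5)
Line 5: ['pharmacy', 'one'] (min_width=12, slack=1)
Line 6: ['sleepy', 'book'] (min_width=11, slack=2)
Line 7: ['was', 'butter'] (min_width=10, slack=3)
Line 8: ['ant', 'knife'] (min_width=9, slack=4)
Line 9: ['large'] (min_width=5, slack=8)

Answer: |developer    |
|keyboard bus |
|a butter hard|
|six salt     |
|pharmacy one |
|sleepy book  |
|was butter   |
|ant knife    |
|large        |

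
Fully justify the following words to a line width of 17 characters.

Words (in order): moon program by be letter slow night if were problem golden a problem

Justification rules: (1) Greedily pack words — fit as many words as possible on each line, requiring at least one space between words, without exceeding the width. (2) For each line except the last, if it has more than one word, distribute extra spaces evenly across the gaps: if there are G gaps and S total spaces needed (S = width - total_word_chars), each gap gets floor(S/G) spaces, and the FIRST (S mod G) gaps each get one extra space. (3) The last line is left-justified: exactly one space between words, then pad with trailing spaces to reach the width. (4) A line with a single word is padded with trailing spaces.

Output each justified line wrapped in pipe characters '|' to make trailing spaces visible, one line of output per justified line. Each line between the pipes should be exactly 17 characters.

Line 1: ['moon', 'program', 'by'] (min_width=15, slack=2)
Line 2: ['be', 'letter', 'slow'] (min_width=14, slack=3)
Line 3: ['night', 'if', 'were'] (min_width=13, slack=4)
Line 4: ['problem', 'golden', 'a'] (min_width=16, slack=1)
Line 5: ['problem'] (min_width=7, slack=10)

Answer: |moon  program  by|
|be   letter  slow|
|night   if   were|
|problem  golden a|
|problem          |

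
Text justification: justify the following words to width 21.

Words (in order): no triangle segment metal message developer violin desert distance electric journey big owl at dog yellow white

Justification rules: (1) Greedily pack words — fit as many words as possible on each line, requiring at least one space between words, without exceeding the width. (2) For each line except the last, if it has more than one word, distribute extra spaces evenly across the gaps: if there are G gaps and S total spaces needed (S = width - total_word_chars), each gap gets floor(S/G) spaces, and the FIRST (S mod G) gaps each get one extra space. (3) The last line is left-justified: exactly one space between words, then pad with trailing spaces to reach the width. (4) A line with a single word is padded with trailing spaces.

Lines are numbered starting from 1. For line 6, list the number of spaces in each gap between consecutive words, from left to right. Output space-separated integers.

Line 1: ['no', 'triangle', 'segment'] (min_width=19, slack=2)
Line 2: ['metal', 'message'] (min_width=13, slack=8)
Line 3: ['developer', 'violin'] (min_width=16, slack=5)
Line 4: ['desert', 'distance'] (min_width=15, slack=6)
Line 5: ['electric', 'journey', 'big'] (min_width=20, slack=1)
Line 6: ['owl', 'at', 'dog', 'yellow'] (min_width=17, slack=4)
Line 7: ['white'] (min_width=5, slack=16)

Answer: 3 2 2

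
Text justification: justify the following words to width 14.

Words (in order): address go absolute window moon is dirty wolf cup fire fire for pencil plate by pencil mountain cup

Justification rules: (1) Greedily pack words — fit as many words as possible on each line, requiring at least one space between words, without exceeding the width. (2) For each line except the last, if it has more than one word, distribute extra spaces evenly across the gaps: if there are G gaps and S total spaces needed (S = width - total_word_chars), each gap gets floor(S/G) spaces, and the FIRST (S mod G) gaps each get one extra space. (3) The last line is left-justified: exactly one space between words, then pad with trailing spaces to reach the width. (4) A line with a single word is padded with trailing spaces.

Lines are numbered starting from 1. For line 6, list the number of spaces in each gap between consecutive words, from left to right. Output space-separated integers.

Answer: 3

Derivation:
Line 1: ['address', 'go'] (min_width=10, slack=4)
Line 2: ['absolute'] (min_width=8, slack=6)
Line 3: ['window', 'moon', 'is'] (min_width=14, slack=0)
Line 4: ['dirty', 'wolf', 'cup'] (min_width=14, slack=0)
Line 5: ['fire', 'fire', 'for'] (min_width=13, slack=1)
Line 6: ['pencil', 'plate'] (min_width=12, slack=2)
Line 7: ['by', 'pencil'] (min_width=9, slack=5)
Line 8: ['mountain', 'cup'] (min_width=12, slack=2)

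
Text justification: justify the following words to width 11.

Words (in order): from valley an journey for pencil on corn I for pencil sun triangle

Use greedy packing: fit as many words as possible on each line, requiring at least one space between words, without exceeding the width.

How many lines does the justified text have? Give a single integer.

Line 1: ['from', 'valley'] (min_width=11, slack=0)
Line 2: ['an', 'journey'] (min_width=10, slack=1)
Line 3: ['for', 'pencil'] (min_width=10, slack=1)
Line 4: ['on', 'corn', 'I'] (min_width=9, slack=2)
Line 5: ['for', 'pencil'] (min_width=10, slack=1)
Line 6: ['sun'] (min_width=3, slack=8)
Line 7: ['triangle'] (min_width=8, slack=3)
Total lines: 7

Answer: 7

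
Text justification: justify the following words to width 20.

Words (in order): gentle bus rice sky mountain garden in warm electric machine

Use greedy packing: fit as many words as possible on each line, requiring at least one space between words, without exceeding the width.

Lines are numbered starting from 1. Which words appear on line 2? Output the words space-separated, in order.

Line 1: ['gentle', 'bus', 'rice', 'sky'] (min_width=19, slack=1)
Line 2: ['mountain', 'garden', 'in'] (min_width=18, slack=2)
Line 3: ['warm', 'electric'] (min_width=13, slack=7)
Line 4: ['machine'] (min_width=7, slack=13)

Answer: mountain garden in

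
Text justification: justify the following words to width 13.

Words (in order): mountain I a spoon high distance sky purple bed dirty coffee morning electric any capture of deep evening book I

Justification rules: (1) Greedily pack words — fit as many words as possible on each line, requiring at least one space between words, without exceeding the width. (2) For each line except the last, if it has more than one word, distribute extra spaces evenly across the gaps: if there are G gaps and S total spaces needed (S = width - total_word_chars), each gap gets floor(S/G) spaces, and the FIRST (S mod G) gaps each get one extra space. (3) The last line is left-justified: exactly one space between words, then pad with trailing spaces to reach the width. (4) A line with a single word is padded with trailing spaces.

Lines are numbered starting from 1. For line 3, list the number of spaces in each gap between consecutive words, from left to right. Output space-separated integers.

Line 1: ['mountain', 'I', 'a'] (min_width=12, slack=1)
Line 2: ['spoon', 'high'] (min_width=10, slack=3)
Line 3: ['distance', 'sky'] (min_width=12, slack=1)
Line 4: ['purple', 'bed'] (min_width=10, slack=3)
Line 5: ['dirty', 'coffee'] (min_width=12, slack=1)
Line 6: ['morning'] (min_width=7, slack=6)
Line 7: ['electric', 'any'] (min_width=12, slack=1)
Line 8: ['capture', 'of'] (min_width=10, slack=3)
Line 9: ['deep', 'evening'] (min_width=12, slack=1)
Line 10: ['book', 'I'] (min_width=6, slack=7)

Answer: 2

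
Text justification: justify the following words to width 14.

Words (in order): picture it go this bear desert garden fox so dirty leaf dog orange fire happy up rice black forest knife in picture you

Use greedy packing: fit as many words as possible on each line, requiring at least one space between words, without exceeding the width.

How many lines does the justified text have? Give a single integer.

Answer: 10

Derivation:
Line 1: ['picture', 'it', 'go'] (min_width=13, slack=1)
Line 2: ['this', 'bear'] (min_width=9, slack=5)
Line 3: ['desert', 'garden'] (min_width=13, slack=1)
Line 4: ['fox', 'so', 'dirty'] (min_width=12, slack=2)
Line 5: ['leaf', 'dog'] (min_width=8, slack=6)
Line 6: ['orange', 'fire'] (min_width=11, slack=3)
Line 7: ['happy', 'up', 'rice'] (min_width=13, slack=1)
Line 8: ['black', 'forest'] (min_width=12, slack=2)
Line 9: ['knife', 'in'] (min_width=8, slack=6)
Line 10: ['picture', 'you'] (min_width=11, slack=3)
Total lines: 10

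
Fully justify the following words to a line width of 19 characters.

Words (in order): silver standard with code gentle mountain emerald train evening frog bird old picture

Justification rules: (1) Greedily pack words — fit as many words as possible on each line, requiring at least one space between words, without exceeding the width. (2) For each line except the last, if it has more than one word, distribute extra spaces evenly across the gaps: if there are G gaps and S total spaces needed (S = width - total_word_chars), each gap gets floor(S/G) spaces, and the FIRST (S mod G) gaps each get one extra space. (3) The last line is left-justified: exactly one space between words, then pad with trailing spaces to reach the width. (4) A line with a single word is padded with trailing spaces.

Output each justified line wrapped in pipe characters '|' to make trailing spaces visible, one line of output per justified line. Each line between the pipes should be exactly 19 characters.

Line 1: ['silver', 'standard'] (min_width=15, slack=4)
Line 2: ['with', 'code', 'gentle'] (min_width=16, slack=3)
Line 3: ['mountain', 'emerald'] (min_width=16, slack=3)
Line 4: ['train', 'evening', 'frog'] (min_width=18, slack=1)
Line 5: ['bird', 'old', 'picture'] (min_width=16, slack=3)

Answer: |silver     standard|
|with   code  gentle|
|mountain    emerald|
|train  evening frog|
|bird old picture   |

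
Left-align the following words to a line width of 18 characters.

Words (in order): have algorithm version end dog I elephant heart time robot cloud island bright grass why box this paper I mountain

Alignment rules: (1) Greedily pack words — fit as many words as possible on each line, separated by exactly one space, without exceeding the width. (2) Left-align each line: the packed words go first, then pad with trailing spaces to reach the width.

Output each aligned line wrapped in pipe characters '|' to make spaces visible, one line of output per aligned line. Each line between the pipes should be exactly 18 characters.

Line 1: ['have', 'algorithm'] (min_width=14, slack=4)
Line 2: ['version', 'end', 'dog', 'I'] (min_width=17, slack=1)
Line 3: ['elephant', 'heart'] (min_width=14, slack=4)
Line 4: ['time', 'robot', 'cloud'] (min_width=16, slack=2)
Line 5: ['island', 'bright'] (min_width=13, slack=5)
Line 6: ['grass', 'why', 'box', 'this'] (min_width=18, slack=0)
Line 7: ['paper', 'I', 'mountain'] (min_width=16, slack=2)

Answer: |have algorithm    |
|version end dog I |
|elephant heart    |
|time robot cloud  |
|island bright     |
|grass why box this|
|paper I mountain  |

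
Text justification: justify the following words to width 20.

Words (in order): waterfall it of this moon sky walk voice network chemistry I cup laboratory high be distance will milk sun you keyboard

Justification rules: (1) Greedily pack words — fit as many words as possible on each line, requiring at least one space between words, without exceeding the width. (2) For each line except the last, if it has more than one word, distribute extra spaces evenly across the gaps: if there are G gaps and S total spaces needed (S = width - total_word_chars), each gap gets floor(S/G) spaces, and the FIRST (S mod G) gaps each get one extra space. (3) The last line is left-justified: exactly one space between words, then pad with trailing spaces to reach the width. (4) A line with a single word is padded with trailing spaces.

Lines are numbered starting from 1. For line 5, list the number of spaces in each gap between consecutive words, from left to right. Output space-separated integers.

Answer: 3 3

Derivation:
Line 1: ['waterfall', 'it', 'of', 'this'] (min_width=20, slack=0)
Line 2: ['moon', 'sky', 'walk', 'voice'] (min_width=19, slack=1)
Line 3: ['network', 'chemistry', 'I'] (min_width=19, slack=1)
Line 4: ['cup', 'laboratory', 'high'] (min_width=19, slack=1)
Line 5: ['be', 'distance', 'will'] (min_width=16, slack=4)
Line 6: ['milk', 'sun', 'you'] (min_width=12, slack=8)
Line 7: ['keyboard'] (min_width=8, slack=12)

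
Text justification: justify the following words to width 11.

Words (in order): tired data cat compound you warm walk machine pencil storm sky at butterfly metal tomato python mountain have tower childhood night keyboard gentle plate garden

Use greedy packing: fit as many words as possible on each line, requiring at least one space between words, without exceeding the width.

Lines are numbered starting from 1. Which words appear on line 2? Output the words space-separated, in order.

Answer: cat

Derivation:
Line 1: ['tired', 'data'] (min_width=10, slack=1)
Line 2: ['cat'] (min_width=3, slack=8)
Line 3: ['compound'] (min_width=8, slack=3)
Line 4: ['you', 'warm'] (min_width=8, slack=3)
Line 5: ['walk'] (min_width=4, slack=7)
Line 6: ['machine'] (min_width=7, slack=4)
Line 7: ['pencil'] (min_width=6, slack=5)
Line 8: ['storm', 'sky'] (min_width=9, slack=2)
Line 9: ['at'] (min_width=2, slack=9)
Line 10: ['butterfly'] (min_width=9, slack=2)
Line 11: ['metal'] (min_width=5, slack=6)
Line 12: ['tomato'] (min_width=6, slack=5)
Line 13: ['python'] (min_width=6, slack=5)
Line 14: ['mountain'] (min_width=8, slack=3)
Line 15: ['have', 'tower'] (min_width=10, slack=1)
Line 16: ['childhood'] (min_width=9, slack=2)
Line 17: ['night'] (min_width=5, slack=6)
Line 18: ['keyboard'] (min_width=8, slack=3)
Line 19: ['gentle'] (min_width=6, slack=5)
Line 20: ['plate'] (min_width=5, slack=6)
Line 21: ['garden'] (min_width=6, slack=5)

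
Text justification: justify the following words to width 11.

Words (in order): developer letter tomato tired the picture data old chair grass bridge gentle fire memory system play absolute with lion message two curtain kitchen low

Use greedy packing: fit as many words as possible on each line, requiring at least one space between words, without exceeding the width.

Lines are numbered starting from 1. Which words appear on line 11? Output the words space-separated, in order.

Answer: system play

Derivation:
Line 1: ['developer'] (min_width=9, slack=2)
Line 2: ['letter'] (min_width=6, slack=5)
Line 3: ['tomato'] (min_width=6, slack=5)
Line 4: ['tired', 'the'] (min_width=9, slack=2)
Line 5: ['picture'] (min_width=7, slack=4)
Line 6: ['data', 'old'] (min_width=8, slack=3)
Line 7: ['chair', 'grass'] (min_width=11, slack=0)
Line 8: ['bridge'] (min_width=6, slack=5)
Line 9: ['gentle', 'fire'] (min_width=11, slack=0)
Line 10: ['memory'] (min_width=6, slack=5)
Line 11: ['system', 'play'] (min_width=11, slack=0)
Line 12: ['absolute'] (min_width=8, slack=3)
Line 13: ['with', 'lion'] (min_width=9, slack=2)
Line 14: ['message', 'two'] (min_width=11, slack=0)
Line 15: ['curtain'] (min_width=7, slack=4)
Line 16: ['kitchen', 'low'] (min_width=11, slack=0)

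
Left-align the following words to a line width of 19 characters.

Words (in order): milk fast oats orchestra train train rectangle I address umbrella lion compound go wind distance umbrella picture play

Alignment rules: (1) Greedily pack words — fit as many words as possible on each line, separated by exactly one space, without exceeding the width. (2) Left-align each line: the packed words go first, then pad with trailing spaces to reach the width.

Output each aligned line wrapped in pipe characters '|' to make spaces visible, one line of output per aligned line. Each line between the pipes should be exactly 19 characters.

Line 1: ['milk', 'fast', 'oats'] (min_width=14, slack=5)
Line 2: ['orchestra', 'train'] (min_width=15, slack=4)
Line 3: ['train', 'rectangle', 'I'] (min_width=17, slack=2)
Line 4: ['address', 'umbrella'] (min_width=16, slack=3)
Line 5: ['lion', 'compound', 'go'] (min_width=16, slack=3)
Line 6: ['wind', 'distance'] (min_width=13, slack=6)
Line 7: ['umbrella', 'picture'] (min_width=16, slack=3)
Line 8: ['play'] (min_width=4, slack=15)

Answer: |milk fast oats     |
|orchestra train    |
|train rectangle I  |
|address umbrella   |
|lion compound go   |
|wind distance      |
|umbrella picture   |
|play               |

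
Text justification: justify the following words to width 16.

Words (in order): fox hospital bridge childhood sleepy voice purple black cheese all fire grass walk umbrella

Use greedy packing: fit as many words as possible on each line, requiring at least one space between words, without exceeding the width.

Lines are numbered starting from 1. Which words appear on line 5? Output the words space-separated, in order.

Line 1: ['fox', 'hospital'] (min_width=12, slack=4)
Line 2: ['bridge', 'childhood'] (min_width=16, slack=0)
Line 3: ['sleepy', 'voice'] (min_width=12, slack=4)
Line 4: ['purple', 'black'] (min_width=12, slack=4)
Line 5: ['cheese', 'all', 'fire'] (min_width=15, slack=1)
Line 6: ['grass', 'walk'] (min_width=10, slack=6)
Line 7: ['umbrella'] (min_width=8, slack=8)

Answer: cheese all fire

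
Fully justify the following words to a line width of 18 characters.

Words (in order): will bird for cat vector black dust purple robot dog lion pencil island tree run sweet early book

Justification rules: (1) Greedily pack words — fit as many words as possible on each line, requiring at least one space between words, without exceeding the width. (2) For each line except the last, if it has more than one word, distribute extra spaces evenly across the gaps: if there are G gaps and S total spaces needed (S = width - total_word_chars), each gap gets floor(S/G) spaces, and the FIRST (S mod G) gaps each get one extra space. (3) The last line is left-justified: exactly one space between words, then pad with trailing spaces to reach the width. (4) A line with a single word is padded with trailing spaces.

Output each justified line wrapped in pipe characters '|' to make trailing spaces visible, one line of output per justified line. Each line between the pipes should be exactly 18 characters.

Answer: |will  bird for cat|
|vector  black dust|
|purple  robot  dog|
|lion pencil island|
|tree   run   sweet|
|early book        |

Derivation:
Line 1: ['will', 'bird', 'for', 'cat'] (min_width=17, slack=1)
Line 2: ['vector', 'black', 'dust'] (min_width=17, slack=1)
Line 3: ['purple', 'robot', 'dog'] (min_width=16, slack=2)
Line 4: ['lion', 'pencil', 'island'] (min_width=18, slack=0)
Line 5: ['tree', 'run', 'sweet'] (min_width=14, slack=4)
Line 6: ['early', 'book'] (min_width=10, slack=8)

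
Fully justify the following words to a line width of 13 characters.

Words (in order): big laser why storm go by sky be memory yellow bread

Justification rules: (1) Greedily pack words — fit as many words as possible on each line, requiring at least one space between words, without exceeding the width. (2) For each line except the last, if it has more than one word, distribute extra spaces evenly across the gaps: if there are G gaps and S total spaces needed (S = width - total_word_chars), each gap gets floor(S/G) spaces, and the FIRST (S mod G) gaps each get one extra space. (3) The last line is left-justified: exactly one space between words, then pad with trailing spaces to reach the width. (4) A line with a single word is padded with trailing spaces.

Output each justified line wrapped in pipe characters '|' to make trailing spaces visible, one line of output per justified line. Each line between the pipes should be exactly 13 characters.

Line 1: ['big', 'laser', 'why'] (min_width=13, slack=0)
Line 2: ['storm', 'go', 'by'] (min_width=11, slack=2)
Line 3: ['sky', 'be', 'memory'] (min_width=13, slack=0)
Line 4: ['yellow', 'bread'] (min_width=12, slack=1)

Answer: |big laser why|
|storm  go  by|
|sky be memory|
|yellow bread |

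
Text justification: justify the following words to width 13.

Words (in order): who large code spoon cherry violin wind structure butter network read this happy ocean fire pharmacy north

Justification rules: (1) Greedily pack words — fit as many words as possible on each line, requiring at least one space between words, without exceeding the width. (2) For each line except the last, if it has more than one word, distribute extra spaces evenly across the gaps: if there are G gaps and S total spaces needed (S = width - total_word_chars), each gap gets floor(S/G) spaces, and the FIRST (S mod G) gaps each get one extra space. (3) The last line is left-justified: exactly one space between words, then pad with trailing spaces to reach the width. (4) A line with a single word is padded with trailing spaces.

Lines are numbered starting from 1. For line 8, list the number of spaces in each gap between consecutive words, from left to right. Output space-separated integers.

Answer: 4

Derivation:
Line 1: ['who', 'large'] (min_width=9, slack=4)
Line 2: ['code', 'spoon'] (min_width=10, slack=3)
Line 3: ['cherry', 'violin'] (min_width=13, slack=0)
Line 4: ['wind'] (min_width=4, slack=9)
Line 5: ['structure'] (min_width=9, slack=4)
Line 6: ['butter'] (min_width=6, slack=7)
Line 7: ['network', 'read'] (min_width=12, slack=1)
Line 8: ['this', 'happy'] (min_width=10, slack=3)
Line 9: ['ocean', 'fire'] (min_width=10, slack=3)
Line 10: ['pharmacy'] (min_width=8, slack=5)
Line 11: ['north'] (min_width=5, slack=8)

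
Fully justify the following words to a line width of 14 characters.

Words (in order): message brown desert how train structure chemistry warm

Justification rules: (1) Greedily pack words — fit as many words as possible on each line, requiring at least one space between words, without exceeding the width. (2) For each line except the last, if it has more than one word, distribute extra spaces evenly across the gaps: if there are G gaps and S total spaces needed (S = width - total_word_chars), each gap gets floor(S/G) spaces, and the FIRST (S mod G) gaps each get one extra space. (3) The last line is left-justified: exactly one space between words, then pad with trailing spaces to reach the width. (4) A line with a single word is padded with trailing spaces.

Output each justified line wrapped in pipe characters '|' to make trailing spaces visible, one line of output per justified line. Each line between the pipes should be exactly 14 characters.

Answer: |message  brown|
|desert     how|
|train         |
|structure     |
|chemistry warm|

Derivation:
Line 1: ['message', 'brown'] (min_width=13, slack=1)
Line 2: ['desert', 'how'] (min_width=10, slack=4)
Line 3: ['train'] (min_width=5, slack=9)
Line 4: ['structure'] (min_width=9, slack=5)
Line 5: ['chemistry', 'warm'] (min_width=14, slack=0)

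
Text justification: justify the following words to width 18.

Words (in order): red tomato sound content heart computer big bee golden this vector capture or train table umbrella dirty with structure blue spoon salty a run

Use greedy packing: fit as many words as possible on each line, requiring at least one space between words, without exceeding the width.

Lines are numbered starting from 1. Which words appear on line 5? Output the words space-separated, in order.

Line 1: ['red', 'tomato', 'sound'] (min_width=16, slack=2)
Line 2: ['content', 'heart'] (min_width=13, slack=5)
Line 3: ['computer', 'big', 'bee'] (min_width=16, slack=2)
Line 4: ['golden', 'this', 'vector'] (min_width=18, slack=0)
Line 5: ['capture', 'or', 'train'] (min_width=16, slack=2)
Line 6: ['table', 'umbrella'] (min_width=14, slack=4)
Line 7: ['dirty', 'with'] (min_width=10, slack=8)
Line 8: ['structure', 'blue'] (min_width=14, slack=4)
Line 9: ['spoon', 'salty', 'a', 'run'] (min_width=17, slack=1)

Answer: capture or train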